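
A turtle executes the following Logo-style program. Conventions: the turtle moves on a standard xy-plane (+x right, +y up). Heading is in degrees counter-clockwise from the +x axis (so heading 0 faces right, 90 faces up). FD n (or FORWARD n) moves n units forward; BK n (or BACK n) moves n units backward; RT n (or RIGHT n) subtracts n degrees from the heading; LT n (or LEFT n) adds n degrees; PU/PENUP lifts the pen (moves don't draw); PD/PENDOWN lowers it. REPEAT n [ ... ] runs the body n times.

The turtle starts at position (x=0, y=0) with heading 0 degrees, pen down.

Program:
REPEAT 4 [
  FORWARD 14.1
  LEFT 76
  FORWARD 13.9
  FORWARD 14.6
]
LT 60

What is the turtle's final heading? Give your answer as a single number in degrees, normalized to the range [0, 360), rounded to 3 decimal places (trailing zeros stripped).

Answer: 4

Derivation:
Executing turtle program step by step:
Start: pos=(0,0), heading=0, pen down
REPEAT 4 [
  -- iteration 1/4 --
  FD 14.1: (0,0) -> (14.1,0) [heading=0, draw]
  LT 76: heading 0 -> 76
  FD 13.9: (14.1,0) -> (17.463,13.487) [heading=76, draw]
  FD 14.6: (17.463,13.487) -> (20.995,27.653) [heading=76, draw]
  -- iteration 2/4 --
  FD 14.1: (20.995,27.653) -> (24.406,41.335) [heading=76, draw]
  LT 76: heading 76 -> 152
  FD 13.9: (24.406,41.335) -> (12.133,47.86) [heading=152, draw]
  FD 14.6: (12.133,47.86) -> (-0.758,54.715) [heading=152, draw]
  -- iteration 3/4 --
  FD 14.1: (-0.758,54.715) -> (-13.208,61.334) [heading=152, draw]
  LT 76: heading 152 -> 228
  FD 13.9: (-13.208,61.334) -> (-22.509,51.004) [heading=228, draw]
  FD 14.6: (-22.509,51.004) -> (-32.278,40.154) [heading=228, draw]
  -- iteration 4/4 --
  FD 14.1: (-32.278,40.154) -> (-41.713,29.676) [heading=228, draw]
  LT 76: heading 228 -> 304
  FD 13.9: (-41.713,29.676) -> (-33.94,18.152) [heading=304, draw]
  FD 14.6: (-33.94,18.152) -> (-25.776,6.049) [heading=304, draw]
]
LT 60: heading 304 -> 4
Final: pos=(-25.776,6.049), heading=4, 12 segment(s) drawn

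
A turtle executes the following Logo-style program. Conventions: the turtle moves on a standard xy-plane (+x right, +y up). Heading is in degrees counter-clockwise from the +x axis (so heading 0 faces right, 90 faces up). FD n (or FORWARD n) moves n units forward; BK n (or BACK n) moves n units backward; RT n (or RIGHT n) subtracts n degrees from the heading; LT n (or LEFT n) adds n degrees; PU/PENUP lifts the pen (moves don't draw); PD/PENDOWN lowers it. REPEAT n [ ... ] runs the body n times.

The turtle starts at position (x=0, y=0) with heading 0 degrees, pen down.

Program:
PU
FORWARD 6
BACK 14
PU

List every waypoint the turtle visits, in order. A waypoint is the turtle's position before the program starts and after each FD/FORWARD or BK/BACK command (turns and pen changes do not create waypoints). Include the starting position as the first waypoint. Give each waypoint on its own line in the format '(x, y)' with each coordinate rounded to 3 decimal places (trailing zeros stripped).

Answer: (0, 0)
(6, 0)
(-8, 0)

Derivation:
Executing turtle program step by step:
Start: pos=(0,0), heading=0, pen down
PU: pen up
FD 6: (0,0) -> (6,0) [heading=0, move]
BK 14: (6,0) -> (-8,0) [heading=0, move]
PU: pen up
Final: pos=(-8,0), heading=0, 0 segment(s) drawn
Waypoints (3 total):
(0, 0)
(6, 0)
(-8, 0)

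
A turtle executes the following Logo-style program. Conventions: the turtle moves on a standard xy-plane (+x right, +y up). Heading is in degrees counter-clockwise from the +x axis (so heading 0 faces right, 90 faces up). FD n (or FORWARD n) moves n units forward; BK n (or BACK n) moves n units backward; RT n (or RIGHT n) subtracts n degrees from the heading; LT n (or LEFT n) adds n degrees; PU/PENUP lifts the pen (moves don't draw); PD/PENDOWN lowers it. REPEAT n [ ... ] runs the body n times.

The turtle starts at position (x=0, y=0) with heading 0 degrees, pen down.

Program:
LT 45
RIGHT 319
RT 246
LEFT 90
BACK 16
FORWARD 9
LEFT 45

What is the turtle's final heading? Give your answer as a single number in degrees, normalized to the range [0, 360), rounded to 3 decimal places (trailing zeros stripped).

Answer: 335

Derivation:
Executing turtle program step by step:
Start: pos=(0,0), heading=0, pen down
LT 45: heading 0 -> 45
RT 319: heading 45 -> 86
RT 246: heading 86 -> 200
LT 90: heading 200 -> 290
BK 16: (0,0) -> (-5.472,15.035) [heading=290, draw]
FD 9: (-5.472,15.035) -> (-2.394,6.578) [heading=290, draw]
LT 45: heading 290 -> 335
Final: pos=(-2.394,6.578), heading=335, 2 segment(s) drawn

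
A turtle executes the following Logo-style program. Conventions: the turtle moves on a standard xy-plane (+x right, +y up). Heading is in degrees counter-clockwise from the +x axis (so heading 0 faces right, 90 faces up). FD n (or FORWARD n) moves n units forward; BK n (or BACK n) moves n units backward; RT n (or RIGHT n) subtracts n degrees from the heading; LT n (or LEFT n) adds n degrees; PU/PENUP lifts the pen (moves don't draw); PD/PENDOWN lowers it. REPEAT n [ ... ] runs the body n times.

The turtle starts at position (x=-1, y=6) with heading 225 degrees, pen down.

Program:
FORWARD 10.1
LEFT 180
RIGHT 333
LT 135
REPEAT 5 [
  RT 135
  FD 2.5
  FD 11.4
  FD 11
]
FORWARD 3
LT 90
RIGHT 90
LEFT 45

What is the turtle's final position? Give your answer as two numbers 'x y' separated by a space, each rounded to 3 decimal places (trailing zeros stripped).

Answer: 0.74 -7.182

Derivation:
Executing turtle program step by step:
Start: pos=(-1,6), heading=225, pen down
FD 10.1: (-1,6) -> (-8.142,-1.142) [heading=225, draw]
LT 180: heading 225 -> 45
RT 333: heading 45 -> 72
LT 135: heading 72 -> 207
REPEAT 5 [
  -- iteration 1/5 --
  RT 135: heading 207 -> 72
  FD 2.5: (-8.142,-1.142) -> (-7.369,1.236) [heading=72, draw]
  FD 11.4: (-7.369,1.236) -> (-3.846,12.078) [heading=72, draw]
  FD 11: (-3.846,12.078) -> (-0.447,22.54) [heading=72, draw]
  -- iteration 2/5 --
  RT 135: heading 72 -> 297
  FD 2.5: (-0.447,22.54) -> (0.688,20.312) [heading=297, draw]
  FD 11.4: (0.688,20.312) -> (5.863,10.155) [heading=297, draw]
  FD 11: (5.863,10.155) -> (10.857,0.353) [heading=297, draw]
  -- iteration 3/5 --
  RT 135: heading 297 -> 162
  FD 2.5: (10.857,0.353) -> (8.479,1.126) [heading=162, draw]
  FD 11.4: (8.479,1.126) -> (-2.363,4.649) [heading=162, draw]
  FD 11: (-2.363,4.649) -> (-12.824,8.048) [heading=162, draw]
  -- iteration 4/5 --
  RT 135: heading 162 -> 27
  FD 2.5: (-12.824,8.048) -> (-10.597,9.183) [heading=27, draw]
  FD 11.4: (-10.597,9.183) -> (-0.439,14.358) [heading=27, draw]
  FD 11: (-0.439,14.358) -> (9.362,19.352) [heading=27, draw]
  -- iteration 5/5 --
  RT 135: heading 27 -> 252
  FD 2.5: (9.362,19.352) -> (8.589,16.975) [heading=252, draw]
  FD 11.4: (8.589,16.975) -> (5.067,6.133) [heading=252, draw]
  FD 11: (5.067,6.133) -> (1.667,-4.329) [heading=252, draw]
]
FD 3: (1.667,-4.329) -> (0.74,-7.182) [heading=252, draw]
LT 90: heading 252 -> 342
RT 90: heading 342 -> 252
LT 45: heading 252 -> 297
Final: pos=(0.74,-7.182), heading=297, 17 segment(s) drawn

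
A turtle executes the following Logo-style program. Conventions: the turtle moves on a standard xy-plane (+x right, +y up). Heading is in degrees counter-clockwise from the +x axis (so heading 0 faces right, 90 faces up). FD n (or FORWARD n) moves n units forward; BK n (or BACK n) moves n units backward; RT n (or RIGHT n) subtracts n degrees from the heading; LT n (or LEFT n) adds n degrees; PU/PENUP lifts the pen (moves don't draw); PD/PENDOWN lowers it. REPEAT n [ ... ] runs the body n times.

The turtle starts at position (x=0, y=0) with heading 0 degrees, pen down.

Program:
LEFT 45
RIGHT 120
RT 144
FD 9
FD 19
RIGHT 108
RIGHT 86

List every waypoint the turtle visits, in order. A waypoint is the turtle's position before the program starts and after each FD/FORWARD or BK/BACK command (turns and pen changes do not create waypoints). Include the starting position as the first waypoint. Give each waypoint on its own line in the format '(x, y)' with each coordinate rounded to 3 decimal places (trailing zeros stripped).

Answer: (0, 0)
(-6.994, 5.664)
(-21.76, 17.621)

Derivation:
Executing turtle program step by step:
Start: pos=(0,0), heading=0, pen down
LT 45: heading 0 -> 45
RT 120: heading 45 -> 285
RT 144: heading 285 -> 141
FD 9: (0,0) -> (-6.994,5.664) [heading=141, draw]
FD 19: (-6.994,5.664) -> (-21.76,17.621) [heading=141, draw]
RT 108: heading 141 -> 33
RT 86: heading 33 -> 307
Final: pos=(-21.76,17.621), heading=307, 2 segment(s) drawn
Waypoints (3 total):
(0, 0)
(-6.994, 5.664)
(-21.76, 17.621)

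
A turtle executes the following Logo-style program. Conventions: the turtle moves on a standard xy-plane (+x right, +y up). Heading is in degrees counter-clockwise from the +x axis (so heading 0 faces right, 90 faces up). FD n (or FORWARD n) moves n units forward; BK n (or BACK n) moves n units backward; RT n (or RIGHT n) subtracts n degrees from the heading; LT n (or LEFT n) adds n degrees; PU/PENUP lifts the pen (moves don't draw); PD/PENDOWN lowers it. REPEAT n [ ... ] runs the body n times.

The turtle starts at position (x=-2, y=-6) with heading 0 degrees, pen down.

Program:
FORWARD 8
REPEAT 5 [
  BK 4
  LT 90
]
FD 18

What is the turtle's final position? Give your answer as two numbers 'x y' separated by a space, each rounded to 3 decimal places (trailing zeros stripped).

Answer: 2 12

Derivation:
Executing turtle program step by step:
Start: pos=(-2,-6), heading=0, pen down
FD 8: (-2,-6) -> (6,-6) [heading=0, draw]
REPEAT 5 [
  -- iteration 1/5 --
  BK 4: (6,-6) -> (2,-6) [heading=0, draw]
  LT 90: heading 0 -> 90
  -- iteration 2/5 --
  BK 4: (2,-6) -> (2,-10) [heading=90, draw]
  LT 90: heading 90 -> 180
  -- iteration 3/5 --
  BK 4: (2,-10) -> (6,-10) [heading=180, draw]
  LT 90: heading 180 -> 270
  -- iteration 4/5 --
  BK 4: (6,-10) -> (6,-6) [heading=270, draw]
  LT 90: heading 270 -> 0
  -- iteration 5/5 --
  BK 4: (6,-6) -> (2,-6) [heading=0, draw]
  LT 90: heading 0 -> 90
]
FD 18: (2,-6) -> (2,12) [heading=90, draw]
Final: pos=(2,12), heading=90, 7 segment(s) drawn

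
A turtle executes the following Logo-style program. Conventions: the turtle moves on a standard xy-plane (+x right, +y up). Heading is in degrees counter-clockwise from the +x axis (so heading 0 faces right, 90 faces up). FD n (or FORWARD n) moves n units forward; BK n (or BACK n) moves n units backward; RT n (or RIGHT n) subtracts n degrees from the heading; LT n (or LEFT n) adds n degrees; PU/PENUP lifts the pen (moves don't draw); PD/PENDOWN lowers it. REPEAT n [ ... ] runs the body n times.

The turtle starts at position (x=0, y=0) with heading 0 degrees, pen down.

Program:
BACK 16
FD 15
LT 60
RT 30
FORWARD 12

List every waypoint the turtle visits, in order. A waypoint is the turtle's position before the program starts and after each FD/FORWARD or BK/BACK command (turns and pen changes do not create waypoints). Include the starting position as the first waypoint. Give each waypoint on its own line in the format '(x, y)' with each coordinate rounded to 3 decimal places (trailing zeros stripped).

Executing turtle program step by step:
Start: pos=(0,0), heading=0, pen down
BK 16: (0,0) -> (-16,0) [heading=0, draw]
FD 15: (-16,0) -> (-1,0) [heading=0, draw]
LT 60: heading 0 -> 60
RT 30: heading 60 -> 30
FD 12: (-1,0) -> (9.392,6) [heading=30, draw]
Final: pos=(9.392,6), heading=30, 3 segment(s) drawn
Waypoints (4 total):
(0, 0)
(-16, 0)
(-1, 0)
(9.392, 6)

Answer: (0, 0)
(-16, 0)
(-1, 0)
(9.392, 6)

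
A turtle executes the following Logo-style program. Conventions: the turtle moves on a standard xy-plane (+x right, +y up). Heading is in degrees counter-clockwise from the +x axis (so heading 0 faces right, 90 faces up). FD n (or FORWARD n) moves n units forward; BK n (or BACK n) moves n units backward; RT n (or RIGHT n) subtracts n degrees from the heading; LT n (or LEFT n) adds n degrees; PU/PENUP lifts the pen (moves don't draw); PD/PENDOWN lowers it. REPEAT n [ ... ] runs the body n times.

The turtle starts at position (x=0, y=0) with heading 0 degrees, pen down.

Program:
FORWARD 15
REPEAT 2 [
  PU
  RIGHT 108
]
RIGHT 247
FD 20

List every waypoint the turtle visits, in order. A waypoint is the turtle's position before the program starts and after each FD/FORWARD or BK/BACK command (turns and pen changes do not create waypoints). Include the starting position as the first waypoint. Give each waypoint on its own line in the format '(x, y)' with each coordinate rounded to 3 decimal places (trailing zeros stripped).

Executing turtle program step by step:
Start: pos=(0,0), heading=0, pen down
FD 15: (0,0) -> (15,0) [heading=0, draw]
REPEAT 2 [
  -- iteration 1/2 --
  PU: pen up
  RT 108: heading 0 -> 252
  -- iteration 2/2 --
  PU: pen up
  RT 108: heading 252 -> 144
]
RT 247: heading 144 -> 257
FD 20: (15,0) -> (10.501,-19.487) [heading=257, move]
Final: pos=(10.501,-19.487), heading=257, 1 segment(s) drawn
Waypoints (3 total):
(0, 0)
(15, 0)
(10.501, -19.487)

Answer: (0, 0)
(15, 0)
(10.501, -19.487)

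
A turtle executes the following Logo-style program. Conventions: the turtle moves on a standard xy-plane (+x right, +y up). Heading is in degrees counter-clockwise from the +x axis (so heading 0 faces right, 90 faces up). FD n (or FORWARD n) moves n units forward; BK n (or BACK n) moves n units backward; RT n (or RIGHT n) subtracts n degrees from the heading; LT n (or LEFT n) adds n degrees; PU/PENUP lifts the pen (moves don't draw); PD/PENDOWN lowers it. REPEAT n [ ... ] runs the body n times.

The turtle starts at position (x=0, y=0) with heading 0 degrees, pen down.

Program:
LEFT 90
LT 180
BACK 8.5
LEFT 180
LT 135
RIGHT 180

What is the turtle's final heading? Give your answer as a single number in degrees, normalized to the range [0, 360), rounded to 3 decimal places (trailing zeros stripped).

Answer: 45

Derivation:
Executing turtle program step by step:
Start: pos=(0,0), heading=0, pen down
LT 90: heading 0 -> 90
LT 180: heading 90 -> 270
BK 8.5: (0,0) -> (0,8.5) [heading=270, draw]
LT 180: heading 270 -> 90
LT 135: heading 90 -> 225
RT 180: heading 225 -> 45
Final: pos=(0,8.5), heading=45, 1 segment(s) drawn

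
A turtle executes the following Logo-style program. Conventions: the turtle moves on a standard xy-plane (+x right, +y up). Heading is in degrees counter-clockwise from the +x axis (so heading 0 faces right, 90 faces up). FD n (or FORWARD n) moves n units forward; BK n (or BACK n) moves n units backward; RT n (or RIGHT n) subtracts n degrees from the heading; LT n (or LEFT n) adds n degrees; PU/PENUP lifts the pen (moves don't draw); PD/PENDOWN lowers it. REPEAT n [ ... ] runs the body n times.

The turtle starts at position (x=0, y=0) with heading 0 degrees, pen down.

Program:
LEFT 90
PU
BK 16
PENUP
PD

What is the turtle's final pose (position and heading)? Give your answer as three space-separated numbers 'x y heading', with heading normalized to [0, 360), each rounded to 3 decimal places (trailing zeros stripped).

Executing turtle program step by step:
Start: pos=(0,0), heading=0, pen down
LT 90: heading 0 -> 90
PU: pen up
BK 16: (0,0) -> (0,-16) [heading=90, move]
PU: pen up
PD: pen down
Final: pos=(0,-16), heading=90, 0 segment(s) drawn

Answer: 0 -16 90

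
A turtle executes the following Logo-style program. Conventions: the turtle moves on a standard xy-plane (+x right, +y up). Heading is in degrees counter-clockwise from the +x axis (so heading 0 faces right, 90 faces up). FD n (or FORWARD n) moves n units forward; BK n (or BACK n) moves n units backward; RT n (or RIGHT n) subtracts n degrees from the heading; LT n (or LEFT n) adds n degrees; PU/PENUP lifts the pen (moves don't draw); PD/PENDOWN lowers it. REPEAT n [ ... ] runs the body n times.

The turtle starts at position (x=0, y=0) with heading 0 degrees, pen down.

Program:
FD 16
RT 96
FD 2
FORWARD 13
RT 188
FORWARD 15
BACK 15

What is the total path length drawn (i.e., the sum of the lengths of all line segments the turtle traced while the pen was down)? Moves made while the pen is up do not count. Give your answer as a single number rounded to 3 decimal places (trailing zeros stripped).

Executing turtle program step by step:
Start: pos=(0,0), heading=0, pen down
FD 16: (0,0) -> (16,0) [heading=0, draw]
RT 96: heading 0 -> 264
FD 2: (16,0) -> (15.791,-1.989) [heading=264, draw]
FD 13: (15.791,-1.989) -> (14.432,-14.918) [heading=264, draw]
RT 188: heading 264 -> 76
FD 15: (14.432,-14.918) -> (18.061,-0.363) [heading=76, draw]
BK 15: (18.061,-0.363) -> (14.432,-14.918) [heading=76, draw]
Final: pos=(14.432,-14.918), heading=76, 5 segment(s) drawn

Segment lengths:
  seg 1: (0,0) -> (16,0), length = 16
  seg 2: (16,0) -> (15.791,-1.989), length = 2
  seg 3: (15.791,-1.989) -> (14.432,-14.918), length = 13
  seg 4: (14.432,-14.918) -> (18.061,-0.363), length = 15
  seg 5: (18.061,-0.363) -> (14.432,-14.918), length = 15
Total = 61

Answer: 61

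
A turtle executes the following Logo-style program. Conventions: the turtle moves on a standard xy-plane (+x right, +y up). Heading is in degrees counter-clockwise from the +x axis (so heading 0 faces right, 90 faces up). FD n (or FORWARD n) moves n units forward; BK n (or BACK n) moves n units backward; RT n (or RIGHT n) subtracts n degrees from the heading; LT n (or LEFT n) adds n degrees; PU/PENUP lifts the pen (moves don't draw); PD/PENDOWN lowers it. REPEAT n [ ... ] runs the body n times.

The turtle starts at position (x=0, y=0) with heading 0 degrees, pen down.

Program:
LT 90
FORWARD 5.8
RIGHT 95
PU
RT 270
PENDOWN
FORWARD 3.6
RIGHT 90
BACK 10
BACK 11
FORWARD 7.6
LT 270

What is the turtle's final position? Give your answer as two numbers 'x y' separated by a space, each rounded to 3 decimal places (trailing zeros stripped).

Executing turtle program step by step:
Start: pos=(0,0), heading=0, pen down
LT 90: heading 0 -> 90
FD 5.8: (0,0) -> (0,5.8) [heading=90, draw]
RT 95: heading 90 -> 355
PU: pen up
RT 270: heading 355 -> 85
PD: pen down
FD 3.6: (0,5.8) -> (0.314,9.386) [heading=85, draw]
RT 90: heading 85 -> 355
BK 10: (0.314,9.386) -> (-9.648,10.258) [heading=355, draw]
BK 11: (-9.648,10.258) -> (-20.606,11.217) [heading=355, draw]
FD 7.6: (-20.606,11.217) -> (-13.035,10.554) [heading=355, draw]
LT 270: heading 355 -> 265
Final: pos=(-13.035,10.554), heading=265, 5 segment(s) drawn

Answer: -13.035 10.554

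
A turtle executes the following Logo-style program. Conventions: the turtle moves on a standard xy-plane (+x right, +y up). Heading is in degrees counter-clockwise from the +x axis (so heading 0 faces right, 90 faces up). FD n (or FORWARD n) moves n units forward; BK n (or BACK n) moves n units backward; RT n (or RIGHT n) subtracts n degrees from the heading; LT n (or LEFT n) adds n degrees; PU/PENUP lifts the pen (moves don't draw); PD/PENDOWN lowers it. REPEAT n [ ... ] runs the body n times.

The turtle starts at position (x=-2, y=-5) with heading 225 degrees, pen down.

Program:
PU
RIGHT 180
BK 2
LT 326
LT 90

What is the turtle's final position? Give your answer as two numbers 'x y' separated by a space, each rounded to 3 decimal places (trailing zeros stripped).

Executing turtle program step by step:
Start: pos=(-2,-5), heading=225, pen down
PU: pen up
RT 180: heading 225 -> 45
BK 2: (-2,-5) -> (-3.414,-6.414) [heading=45, move]
LT 326: heading 45 -> 11
LT 90: heading 11 -> 101
Final: pos=(-3.414,-6.414), heading=101, 0 segment(s) drawn

Answer: -3.414 -6.414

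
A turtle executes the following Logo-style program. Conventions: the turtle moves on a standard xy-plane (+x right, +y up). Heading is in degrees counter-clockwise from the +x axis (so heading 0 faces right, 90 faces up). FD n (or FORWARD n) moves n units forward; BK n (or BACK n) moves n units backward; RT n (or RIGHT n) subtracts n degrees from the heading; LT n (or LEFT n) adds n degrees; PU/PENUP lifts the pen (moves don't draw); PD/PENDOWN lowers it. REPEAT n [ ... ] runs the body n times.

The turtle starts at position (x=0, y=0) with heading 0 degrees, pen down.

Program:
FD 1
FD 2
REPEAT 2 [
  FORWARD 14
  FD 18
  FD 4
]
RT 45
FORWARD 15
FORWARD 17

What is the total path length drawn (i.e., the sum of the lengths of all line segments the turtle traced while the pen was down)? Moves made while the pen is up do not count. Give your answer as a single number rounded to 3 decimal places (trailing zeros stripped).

Executing turtle program step by step:
Start: pos=(0,0), heading=0, pen down
FD 1: (0,0) -> (1,0) [heading=0, draw]
FD 2: (1,0) -> (3,0) [heading=0, draw]
REPEAT 2 [
  -- iteration 1/2 --
  FD 14: (3,0) -> (17,0) [heading=0, draw]
  FD 18: (17,0) -> (35,0) [heading=0, draw]
  FD 4: (35,0) -> (39,0) [heading=0, draw]
  -- iteration 2/2 --
  FD 14: (39,0) -> (53,0) [heading=0, draw]
  FD 18: (53,0) -> (71,0) [heading=0, draw]
  FD 4: (71,0) -> (75,0) [heading=0, draw]
]
RT 45: heading 0 -> 315
FD 15: (75,0) -> (85.607,-10.607) [heading=315, draw]
FD 17: (85.607,-10.607) -> (97.627,-22.627) [heading=315, draw]
Final: pos=(97.627,-22.627), heading=315, 10 segment(s) drawn

Segment lengths:
  seg 1: (0,0) -> (1,0), length = 1
  seg 2: (1,0) -> (3,0), length = 2
  seg 3: (3,0) -> (17,0), length = 14
  seg 4: (17,0) -> (35,0), length = 18
  seg 5: (35,0) -> (39,0), length = 4
  seg 6: (39,0) -> (53,0), length = 14
  seg 7: (53,0) -> (71,0), length = 18
  seg 8: (71,0) -> (75,0), length = 4
  seg 9: (75,0) -> (85.607,-10.607), length = 15
  seg 10: (85.607,-10.607) -> (97.627,-22.627), length = 17
Total = 107

Answer: 107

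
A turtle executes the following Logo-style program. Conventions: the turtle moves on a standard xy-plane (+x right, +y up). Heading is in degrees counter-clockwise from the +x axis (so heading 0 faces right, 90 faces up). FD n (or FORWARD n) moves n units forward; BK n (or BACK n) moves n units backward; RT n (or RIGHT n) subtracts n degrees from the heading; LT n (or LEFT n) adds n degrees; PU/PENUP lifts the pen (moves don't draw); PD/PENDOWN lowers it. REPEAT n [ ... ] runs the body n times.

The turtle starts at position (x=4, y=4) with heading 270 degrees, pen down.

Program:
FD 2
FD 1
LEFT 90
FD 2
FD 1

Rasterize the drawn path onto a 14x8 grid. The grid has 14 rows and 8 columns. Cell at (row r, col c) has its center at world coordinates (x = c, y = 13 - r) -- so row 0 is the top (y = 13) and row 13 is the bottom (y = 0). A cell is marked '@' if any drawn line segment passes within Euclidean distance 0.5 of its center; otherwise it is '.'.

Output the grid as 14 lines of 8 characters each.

Segment 0: (4,4) -> (4,2)
Segment 1: (4,2) -> (4,1)
Segment 2: (4,1) -> (6,1)
Segment 3: (6,1) -> (7,1)

Answer: ........
........
........
........
........
........
........
........
........
....@...
....@...
....@...
....@@@@
........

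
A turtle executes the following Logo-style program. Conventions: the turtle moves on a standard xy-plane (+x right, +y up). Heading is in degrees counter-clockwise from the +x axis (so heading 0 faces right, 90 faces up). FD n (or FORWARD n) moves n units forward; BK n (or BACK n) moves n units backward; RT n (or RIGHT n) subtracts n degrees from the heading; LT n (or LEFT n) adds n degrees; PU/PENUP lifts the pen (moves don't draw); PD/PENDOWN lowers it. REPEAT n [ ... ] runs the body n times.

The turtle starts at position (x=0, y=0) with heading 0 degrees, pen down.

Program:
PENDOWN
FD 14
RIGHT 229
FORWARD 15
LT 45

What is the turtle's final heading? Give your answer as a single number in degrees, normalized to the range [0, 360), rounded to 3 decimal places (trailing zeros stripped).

Executing turtle program step by step:
Start: pos=(0,0), heading=0, pen down
PD: pen down
FD 14: (0,0) -> (14,0) [heading=0, draw]
RT 229: heading 0 -> 131
FD 15: (14,0) -> (4.159,11.321) [heading=131, draw]
LT 45: heading 131 -> 176
Final: pos=(4.159,11.321), heading=176, 2 segment(s) drawn

Answer: 176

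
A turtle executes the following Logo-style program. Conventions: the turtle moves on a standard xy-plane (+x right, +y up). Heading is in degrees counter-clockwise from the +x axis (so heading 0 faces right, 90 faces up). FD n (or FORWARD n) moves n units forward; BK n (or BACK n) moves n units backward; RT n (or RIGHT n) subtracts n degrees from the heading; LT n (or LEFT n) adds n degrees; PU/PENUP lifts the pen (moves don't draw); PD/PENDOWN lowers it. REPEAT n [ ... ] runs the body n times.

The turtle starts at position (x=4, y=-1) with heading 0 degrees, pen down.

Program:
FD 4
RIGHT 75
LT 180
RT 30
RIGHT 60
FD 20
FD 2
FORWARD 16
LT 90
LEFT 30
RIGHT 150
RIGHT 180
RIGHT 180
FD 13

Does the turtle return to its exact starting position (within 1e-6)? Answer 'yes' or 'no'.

Answer: no

Derivation:
Executing turtle program step by step:
Start: pos=(4,-1), heading=0, pen down
FD 4: (4,-1) -> (8,-1) [heading=0, draw]
RT 75: heading 0 -> 285
LT 180: heading 285 -> 105
RT 30: heading 105 -> 75
RT 60: heading 75 -> 15
FD 20: (8,-1) -> (27.319,4.176) [heading=15, draw]
FD 2: (27.319,4.176) -> (29.25,4.694) [heading=15, draw]
FD 16: (29.25,4.694) -> (44.705,8.835) [heading=15, draw]
LT 90: heading 15 -> 105
LT 30: heading 105 -> 135
RT 150: heading 135 -> 345
RT 180: heading 345 -> 165
RT 180: heading 165 -> 345
FD 13: (44.705,8.835) -> (57.262,5.47) [heading=345, draw]
Final: pos=(57.262,5.47), heading=345, 5 segment(s) drawn

Start position: (4, -1)
Final position: (57.262, 5.47)
Distance = 53.654; >= 1e-6 -> NOT closed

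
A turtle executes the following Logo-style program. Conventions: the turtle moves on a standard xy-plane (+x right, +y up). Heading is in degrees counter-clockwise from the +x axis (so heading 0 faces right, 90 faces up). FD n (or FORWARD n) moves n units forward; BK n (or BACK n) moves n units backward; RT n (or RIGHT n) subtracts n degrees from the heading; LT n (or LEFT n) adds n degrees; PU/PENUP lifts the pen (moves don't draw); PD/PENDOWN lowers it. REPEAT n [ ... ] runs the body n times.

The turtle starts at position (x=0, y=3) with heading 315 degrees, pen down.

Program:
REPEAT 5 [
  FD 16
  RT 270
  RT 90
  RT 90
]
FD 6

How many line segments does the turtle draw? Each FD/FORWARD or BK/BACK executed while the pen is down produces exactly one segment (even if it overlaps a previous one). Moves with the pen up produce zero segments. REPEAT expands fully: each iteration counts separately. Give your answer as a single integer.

Answer: 6

Derivation:
Executing turtle program step by step:
Start: pos=(0,3), heading=315, pen down
REPEAT 5 [
  -- iteration 1/5 --
  FD 16: (0,3) -> (11.314,-8.314) [heading=315, draw]
  RT 270: heading 315 -> 45
  RT 90: heading 45 -> 315
  RT 90: heading 315 -> 225
  -- iteration 2/5 --
  FD 16: (11.314,-8.314) -> (0,-19.627) [heading=225, draw]
  RT 270: heading 225 -> 315
  RT 90: heading 315 -> 225
  RT 90: heading 225 -> 135
  -- iteration 3/5 --
  FD 16: (0,-19.627) -> (-11.314,-8.314) [heading=135, draw]
  RT 270: heading 135 -> 225
  RT 90: heading 225 -> 135
  RT 90: heading 135 -> 45
  -- iteration 4/5 --
  FD 16: (-11.314,-8.314) -> (0,3) [heading=45, draw]
  RT 270: heading 45 -> 135
  RT 90: heading 135 -> 45
  RT 90: heading 45 -> 315
  -- iteration 5/5 --
  FD 16: (0,3) -> (11.314,-8.314) [heading=315, draw]
  RT 270: heading 315 -> 45
  RT 90: heading 45 -> 315
  RT 90: heading 315 -> 225
]
FD 6: (11.314,-8.314) -> (7.071,-12.556) [heading=225, draw]
Final: pos=(7.071,-12.556), heading=225, 6 segment(s) drawn
Segments drawn: 6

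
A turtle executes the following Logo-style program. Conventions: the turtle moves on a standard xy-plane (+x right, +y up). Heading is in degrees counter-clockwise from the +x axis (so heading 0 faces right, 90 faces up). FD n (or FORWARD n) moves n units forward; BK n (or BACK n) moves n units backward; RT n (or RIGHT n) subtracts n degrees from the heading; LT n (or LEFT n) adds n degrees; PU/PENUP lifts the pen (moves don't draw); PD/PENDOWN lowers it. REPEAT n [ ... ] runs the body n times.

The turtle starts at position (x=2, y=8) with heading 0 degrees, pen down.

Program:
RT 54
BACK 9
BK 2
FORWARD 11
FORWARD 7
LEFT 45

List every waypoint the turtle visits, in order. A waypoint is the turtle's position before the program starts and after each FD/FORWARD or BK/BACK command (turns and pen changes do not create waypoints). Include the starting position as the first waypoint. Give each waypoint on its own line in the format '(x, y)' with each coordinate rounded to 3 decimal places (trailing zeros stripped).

Answer: (2, 8)
(-3.29, 15.281)
(-4.466, 16.899)
(2, 8)
(6.114, 2.337)

Derivation:
Executing turtle program step by step:
Start: pos=(2,8), heading=0, pen down
RT 54: heading 0 -> 306
BK 9: (2,8) -> (-3.29,15.281) [heading=306, draw]
BK 2: (-3.29,15.281) -> (-4.466,16.899) [heading=306, draw]
FD 11: (-4.466,16.899) -> (2,8) [heading=306, draw]
FD 7: (2,8) -> (6.114,2.337) [heading=306, draw]
LT 45: heading 306 -> 351
Final: pos=(6.114,2.337), heading=351, 4 segment(s) drawn
Waypoints (5 total):
(2, 8)
(-3.29, 15.281)
(-4.466, 16.899)
(2, 8)
(6.114, 2.337)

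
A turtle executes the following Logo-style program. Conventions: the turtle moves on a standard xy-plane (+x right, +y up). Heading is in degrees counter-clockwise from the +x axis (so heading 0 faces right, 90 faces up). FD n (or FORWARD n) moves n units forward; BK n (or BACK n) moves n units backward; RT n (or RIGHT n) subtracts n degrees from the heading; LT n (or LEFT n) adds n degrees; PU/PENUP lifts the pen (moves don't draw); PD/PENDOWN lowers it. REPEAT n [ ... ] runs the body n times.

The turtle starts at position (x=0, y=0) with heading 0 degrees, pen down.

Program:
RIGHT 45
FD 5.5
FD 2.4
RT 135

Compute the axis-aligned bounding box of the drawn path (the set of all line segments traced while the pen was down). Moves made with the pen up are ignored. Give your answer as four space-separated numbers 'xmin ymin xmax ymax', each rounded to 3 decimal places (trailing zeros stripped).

Executing turtle program step by step:
Start: pos=(0,0), heading=0, pen down
RT 45: heading 0 -> 315
FD 5.5: (0,0) -> (3.889,-3.889) [heading=315, draw]
FD 2.4: (3.889,-3.889) -> (5.586,-5.586) [heading=315, draw]
RT 135: heading 315 -> 180
Final: pos=(5.586,-5.586), heading=180, 2 segment(s) drawn

Segment endpoints: x in {0, 3.889, 5.586}, y in {-5.586, -3.889, 0}
xmin=0, ymin=-5.586, xmax=5.586, ymax=0

Answer: 0 -5.586 5.586 0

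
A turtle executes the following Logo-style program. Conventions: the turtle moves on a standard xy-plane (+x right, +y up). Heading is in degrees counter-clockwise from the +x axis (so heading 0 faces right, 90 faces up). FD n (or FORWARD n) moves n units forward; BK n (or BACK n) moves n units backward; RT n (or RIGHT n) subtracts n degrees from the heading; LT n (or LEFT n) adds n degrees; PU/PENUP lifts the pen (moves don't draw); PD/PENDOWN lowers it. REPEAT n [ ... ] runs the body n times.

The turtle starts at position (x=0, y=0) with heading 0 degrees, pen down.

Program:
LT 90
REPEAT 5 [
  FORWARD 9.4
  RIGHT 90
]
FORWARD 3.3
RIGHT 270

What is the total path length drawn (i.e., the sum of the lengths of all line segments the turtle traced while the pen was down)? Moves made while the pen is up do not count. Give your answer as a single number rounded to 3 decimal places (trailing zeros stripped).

Executing turtle program step by step:
Start: pos=(0,0), heading=0, pen down
LT 90: heading 0 -> 90
REPEAT 5 [
  -- iteration 1/5 --
  FD 9.4: (0,0) -> (0,9.4) [heading=90, draw]
  RT 90: heading 90 -> 0
  -- iteration 2/5 --
  FD 9.4: (0,9.4) -> (9.4,9.4) [heading=0, draw]
  RT 90: heading 0 -> 270
  -- iteration 3/5 --
  FD 9.4: (9.4,9.4) -> (9.4,0) [heading=270, draw]
  RT 90: heading 270 -> 180
  -- iteration 4/5 --
  FD 9.4: (9.4,0) -> (0,0) [heading=180, draw]
  RT 90: heading 180 -> 90
  -- iteration 5/5 --
  FD 9.4: (0,0) -> (0,9.4) [heading=90, draw]
  RT 90: heading 90 -> 0
]
FD 3.3: (0,9.4) -> (3.3,9.4) [heading=0, draw]
RT 270: heading 0 -> 90
Final: pos=(3.3,9.4), heading=90, 6 segment(s) drawn

Segment lengths:
  seg 1: (0,0) -> (0,9.4), length = 9.4
  seg 2: (0,9.4) -> (9.4,9.4), length = 9.4
  seg 3: (9.4,9.4) -> (9.4,0), length = 9.4
  seg 4: (9.4,0) -> (0,0), length = 9.4
  seg 5: (0,0) -> (0,9.4), length = 9.4
  seg 6: (0,9.4) -> (3.3,9.4), length = 3.3
Total = 50.3

Answer: 50.3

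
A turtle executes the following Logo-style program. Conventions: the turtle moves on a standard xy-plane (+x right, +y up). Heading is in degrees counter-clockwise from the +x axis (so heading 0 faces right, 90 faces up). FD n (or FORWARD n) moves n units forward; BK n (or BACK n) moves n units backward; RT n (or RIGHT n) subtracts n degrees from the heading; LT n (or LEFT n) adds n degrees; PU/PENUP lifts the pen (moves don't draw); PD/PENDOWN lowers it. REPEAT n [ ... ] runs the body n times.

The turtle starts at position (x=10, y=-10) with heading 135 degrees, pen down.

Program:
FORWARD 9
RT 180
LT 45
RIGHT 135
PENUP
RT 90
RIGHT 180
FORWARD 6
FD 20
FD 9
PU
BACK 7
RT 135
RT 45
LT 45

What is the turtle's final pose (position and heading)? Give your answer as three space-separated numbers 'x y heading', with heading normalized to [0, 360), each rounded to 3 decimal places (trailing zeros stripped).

Executing turtle program step by step:
Start: pos=(10,-10), heading=135, pen down
FD 9: (10,-10) -> (3.636,-3.636) [heading=135, draw]
RT 180: heading 135 -> 315
LT 45: heading 315 -> 0
RT 135: heading 0 -> 225
PU: pen up
RT 90: heading 225 -> 135
RT 180: heading 135 -> 315
FD 6: (3.636,-3.636) -> (7.879,-7.879) [heading=315, move]
FD 20: (7.879,-7.879) -> (22.021,-22.021) [heading=315, move]
FD 9: (22.021,-22.021) -> (28.385,-28.385) [heading=315, move]
PU: pen up
BK 7: (28.385,-28.385) -> (23.435,-23.435) [heading=315, move]
RT 135: heading 315 -> 180
RT 45: heading 180 -> 135
LT 45: heading 135 -> 180
Final: pos=(23.435,-23.435), heading=180, 1 segment(s) drawn

Answer: 23.435 -23.435 180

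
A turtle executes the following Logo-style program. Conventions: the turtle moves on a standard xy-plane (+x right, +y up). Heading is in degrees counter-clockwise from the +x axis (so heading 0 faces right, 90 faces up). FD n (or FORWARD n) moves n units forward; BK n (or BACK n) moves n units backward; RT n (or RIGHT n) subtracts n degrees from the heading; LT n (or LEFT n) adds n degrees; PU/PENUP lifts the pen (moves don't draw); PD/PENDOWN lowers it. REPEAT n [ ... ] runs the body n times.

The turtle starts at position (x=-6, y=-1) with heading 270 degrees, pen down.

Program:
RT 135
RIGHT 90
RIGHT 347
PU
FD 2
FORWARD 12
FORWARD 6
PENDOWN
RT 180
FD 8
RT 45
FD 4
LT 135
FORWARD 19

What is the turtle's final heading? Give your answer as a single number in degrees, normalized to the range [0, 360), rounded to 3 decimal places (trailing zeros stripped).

Executing turtle program step by step:
Start: pos=(-6,-1), heading=270, pen down
RT 135: heading 270 -> 135
RT 90: heading 135 -> 45
RT 347: heading 45 -> 58
PU: pen up
FD 2: (-6,-1) -> (-4.94,0.696) [heading=58, move]
FD 12: (-4.94,0.696) -> (1.419,10.873) [heading=58, move]
FD 6: (1.419,10.873) -> (4.598,15.961) [heading=58, move]
PD: pen down
RT 180: heading 58 -> 238
FD 8: (4.598,15.961) -> (0.359,9.177) [heading=238, draw]
RT 45: heading 238 -> 193
FD 4: (0.359,9.177) -> (-3.538,8.277) [heading=193, draw]
LT 135: heading 193 -> 328
FD 19: (-3.538,8.277) -> (12.574,-1.792) [heading=328, draw]
Final: pos=(12.574,-1.792), heading=328, 3 segment(s) drawn

Answer: 328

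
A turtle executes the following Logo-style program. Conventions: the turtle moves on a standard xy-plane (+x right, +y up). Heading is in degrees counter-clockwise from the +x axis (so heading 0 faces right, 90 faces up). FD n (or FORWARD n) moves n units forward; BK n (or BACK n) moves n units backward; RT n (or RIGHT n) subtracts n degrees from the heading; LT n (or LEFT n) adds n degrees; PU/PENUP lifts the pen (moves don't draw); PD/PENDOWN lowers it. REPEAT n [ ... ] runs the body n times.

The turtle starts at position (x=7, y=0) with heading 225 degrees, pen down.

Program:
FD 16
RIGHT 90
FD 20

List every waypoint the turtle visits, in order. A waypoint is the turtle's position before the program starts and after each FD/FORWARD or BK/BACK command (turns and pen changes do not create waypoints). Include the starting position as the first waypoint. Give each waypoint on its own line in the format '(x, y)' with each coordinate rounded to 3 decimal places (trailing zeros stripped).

Answer: (7, 0)
(-4.314, -11.314)
(-18.456, 2.828)

Derivation:
Executing turtle program step by step:
Start: pos=(7,0), heading=225, pen down
FD 16: (7,0) -> (-4.314,-11.314) [heading=225, draw]
RT 90: heading 225 -> 135
FD 20: (-4.314,-11.314) -> (-18.456,2.828) [heading=135, draw]
Final: pos=(-18.456,2.828), heading=135, 2 segment(s) drawn
Waypoints (3 total):
(7, 0)
(-4.314, -11.314)
(-18.456, 2.828)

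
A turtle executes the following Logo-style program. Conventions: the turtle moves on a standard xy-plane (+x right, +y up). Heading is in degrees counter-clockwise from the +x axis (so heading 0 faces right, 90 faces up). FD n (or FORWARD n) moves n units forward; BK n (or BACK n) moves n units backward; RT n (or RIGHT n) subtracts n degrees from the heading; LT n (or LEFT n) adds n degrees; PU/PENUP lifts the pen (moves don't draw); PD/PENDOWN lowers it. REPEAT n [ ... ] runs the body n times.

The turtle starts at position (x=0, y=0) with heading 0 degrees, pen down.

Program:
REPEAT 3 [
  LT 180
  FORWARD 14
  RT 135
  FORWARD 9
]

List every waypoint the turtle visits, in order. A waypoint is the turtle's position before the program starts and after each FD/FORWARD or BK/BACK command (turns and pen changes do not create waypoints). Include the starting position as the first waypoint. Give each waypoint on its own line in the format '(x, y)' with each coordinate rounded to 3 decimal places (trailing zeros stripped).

Answer: (0, 0)
(-14, 0)
(-7.636, 6.364)
(-17.536, -3.536)
(-17.536, 5.464)
(-17.536, -8.536)
(-23.899, -2.172)

Derivation:
Executing turtle program step by step:
Start: pos=(0,0), heading=0, pen down
REPEAT 3 [
  -- iteration 1/3 --
  LT 180: heading 0 -> 180
  FD 14: (0,0) -> (-14,0) [heading=180, draw]
  RT 135: heading 180 -> 45
  FD 9: (-14,0) -> (-7.636,6.364) [heading=45, draw]
  -- iteration 2/3 --
  LT 180: heading 45 -> 225
  FD 14: (-7.636,6.364) -> (-17.536,-3.536) [heading=225, draw]
  RT 135: heading 225 -> 90
  FD 9: (-17.536,-3.536) -> (-17.536,5.464) [heading=90, draw]
  -- iteration 3/3 --
  LT 180: heading 90 -> 270
  FD 14: (-17.536,5.464) -> (-17.536,-8.536) [heading=270, draw]
  RT 135: heading 270 -> 135
  FD 9: (-17.536,-8.536) -> (-23.899,-2.172) [heading=135, draw]
]
Final: pos=(-23.899,-2.172), heading=135, 6 segment(s) drawn
Waypoints (7 total):
(0, 0)
(-14, 0)
(-7.636, 6.364)
(-17.536, -3.536)
(-17.536, 5.464)
(-17.536, -8.536)
(-23.899, -2.172)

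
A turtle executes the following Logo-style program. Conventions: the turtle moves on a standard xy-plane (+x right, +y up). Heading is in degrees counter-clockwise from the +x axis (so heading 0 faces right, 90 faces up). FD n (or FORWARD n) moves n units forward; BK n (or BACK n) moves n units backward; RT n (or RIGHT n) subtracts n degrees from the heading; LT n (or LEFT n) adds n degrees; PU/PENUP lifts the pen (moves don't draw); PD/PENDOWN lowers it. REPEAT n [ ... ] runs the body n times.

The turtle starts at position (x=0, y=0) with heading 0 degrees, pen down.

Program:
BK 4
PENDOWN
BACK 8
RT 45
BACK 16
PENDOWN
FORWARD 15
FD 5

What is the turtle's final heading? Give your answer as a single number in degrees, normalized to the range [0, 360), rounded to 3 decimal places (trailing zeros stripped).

Answer: 315

Derivation:
Executing turtle program step by step:
Start: pos=(0,0), heading=0, pen down
BK 4: (0,0) -> (-4,0) [heading=0, draw]
PD: pen down
BK 8: (-4,0) -> (-12,0) [heading=0, draw]
RT 45: heading 0 -> 315
BK 16: (-12,0) -> (-23.314,11.314) [heading=315, draw]
PD: pen down
FD 15: (-23.314,11.314) -> (-12.707,0.707) [heading=315, draw]
FD 5: (-12.707,0.707) -> (-9.172,-2.828) [heading=315, draw]
Final: pos=(-9.172,-2.828), heading=315, 5 segment(s) drawn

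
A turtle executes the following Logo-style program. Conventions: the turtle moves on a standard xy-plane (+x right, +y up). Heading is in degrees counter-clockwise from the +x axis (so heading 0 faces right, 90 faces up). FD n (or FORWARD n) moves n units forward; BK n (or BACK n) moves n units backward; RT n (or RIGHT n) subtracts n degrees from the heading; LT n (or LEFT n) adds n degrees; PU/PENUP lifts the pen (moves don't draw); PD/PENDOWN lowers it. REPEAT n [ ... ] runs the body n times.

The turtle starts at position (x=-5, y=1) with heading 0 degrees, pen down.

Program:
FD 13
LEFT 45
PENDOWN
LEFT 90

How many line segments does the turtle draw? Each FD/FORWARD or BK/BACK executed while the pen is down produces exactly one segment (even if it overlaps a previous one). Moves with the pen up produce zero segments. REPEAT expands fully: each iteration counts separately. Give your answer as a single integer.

Answer: 1

Derivation:
Executing turtle program step by step:
Start: pos=(-5,1), heading=0, pen down
FD 13: (-5,1) -> (8,1) [heading=0, draw]
LT 45: heading 0 -> 45
PD: pen down
LT 90: heading 45 -> 135
Final: pos=(8,1), heading=135, 1 segment(s) drawn
Segments drawn: 1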